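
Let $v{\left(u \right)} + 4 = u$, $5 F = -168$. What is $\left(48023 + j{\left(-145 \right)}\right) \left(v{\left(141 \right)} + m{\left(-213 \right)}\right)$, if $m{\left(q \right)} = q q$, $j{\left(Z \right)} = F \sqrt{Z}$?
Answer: $2185334638 - \frac{7645008 i \sqrt{145}}{5} \approx 2.1853 \cdot 10^{9} - 1.8412 \cdot 10^{7} i$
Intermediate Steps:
$F = - \frac{168}{5}$ ($F = \frac{1}{5} \left(-168\right) = - \frac{168}{5} \approx -33.6$)
$v{\left(u \right)} = -4 + u$
$j{\left(Z \right)} = - \frac{168 \sqrt{Z}}{5}$
$m{\left(q \right)} = q^{2}$
$\left(48023 + j{\left(-145 \right)}\right) \left(v{\left(141 \right)} + m{\left(-213 \right)}\right) = \left(48023 - \frac{168 \sqrt{-145}}{5}\right) \left(\left(-4 + 141\right) + \left(-213\right)^{2}\right) = \left(48023 - \frac{168 i \sqrt{145}}{5}\right) \left(137 + 45369\right) = \left(48023 - \frac{168 i \sqrt{145}}{5}\right) 45506 = 2185334638 - \frac{7645008 i \sqrt{145}}{5}$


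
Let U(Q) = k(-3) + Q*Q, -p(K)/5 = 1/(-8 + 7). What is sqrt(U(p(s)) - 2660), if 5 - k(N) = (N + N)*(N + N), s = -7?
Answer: I*sqrt(2666) ≈ 51.633*I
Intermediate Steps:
k(N) = 5 - 4*N**2 (k(N) = 5 - (N + N)*(N + N) = 5 - 2*N*2*N = 5 - 4*N**2)
p(K) = 5 (p(K) = -5/(-8 + 7) = -5/(-1) = -5*(-1) = 5)
U(Q) = -31 + Q**2 (U(Q) = (5 - 4*(-3)**2) + Q*Q = (5 - 4*9) + Q**2 = (5 - 36) + Q**2 = -31 + Q**2)
sqrt(U(p(s)) - 2660) = sqrt((-31 + 5**2) - 2660) = sqrt((-31 + 25) - 2660) = sqrt(-6 - 2660) = sqrt(-2666) = I*sqrt(2666)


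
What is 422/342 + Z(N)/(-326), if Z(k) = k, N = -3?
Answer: 69299/55746 ≈ 1.2431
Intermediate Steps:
422/342 + Z(N)/(-326) = 422/342 - 3/(-326) = 422*(1/342) - 3*(-1/326) = 211/171 + 3/326 = 69299/55746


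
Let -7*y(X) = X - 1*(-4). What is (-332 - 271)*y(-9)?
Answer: -3015/7 ≈ -430.71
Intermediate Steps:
y(X) = -4/7 - X/7 (y(X) = -(X - 1*(-4))/7 = -(X + 4)/7 = -(4 + X)/7 = -4/7 - X/7)
(-332 - 271)*y(-9) = (-332 - 271)*(-4/7 - ⅐*(-9)) = -603*(-4/7 + 9/7) = -603*5/7 = -3015/7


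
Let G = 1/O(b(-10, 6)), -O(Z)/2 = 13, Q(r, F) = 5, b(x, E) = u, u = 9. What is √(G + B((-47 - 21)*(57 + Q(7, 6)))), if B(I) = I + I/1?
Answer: I*√5700058/26 ≈ 91.826*I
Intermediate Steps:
b(x, E) = 9
O(Z) = -26 (O(Z) = -2*13 = -26)
G = -1/26 (G = 1/(-26) = -1/26 ≈ -0.038462)
B(I) = 2*I (B(I) = I + I*1 = I + I = 2*I)
√(G + B((-47 - 21)*(57 + Q(7, 6)))) = √(-1/26 + 2*((-47 - 21)*(57 + 5))) = √(-1/26 + 2*(-68*62)) = √(-1/26 + 2*(-4216)) = √(-1/26 - 8432) = √(-219233/26) = I*√5700058/26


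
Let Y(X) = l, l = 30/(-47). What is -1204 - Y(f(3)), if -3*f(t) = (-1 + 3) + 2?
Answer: -56558/47 ≈ -1203.4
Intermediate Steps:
f(t) = -4/3 (f(t) = -((-1 + 3) + 2)/3 = -(2 + 2)/3 = -⅓*4 = -4/3)
l = -30/47 (l = 30*(-1/47) = -30/47 ≈ -0.63830)
Y(X) = -30/47
-1204 - Y(f(3)) = -1204 - 1*(-30/47) = -1204 + 30/47 = -56558/47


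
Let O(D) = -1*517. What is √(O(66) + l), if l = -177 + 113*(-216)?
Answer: I*√25102 ≈ 158.44*I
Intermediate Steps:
l = -24585 (l = -177 - 24408 = -24585)
O(D) = -517
√(O(66) + l) = √(-517 - 24585) = √(-25102) = I*√25102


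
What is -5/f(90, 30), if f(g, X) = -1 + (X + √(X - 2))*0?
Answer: 5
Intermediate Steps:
f(g, X) = -1 (f(g, X) = -1 + (X + √(-2 + X))*0 = -1 + 0 = -1)
-5/f(90, 30) = -5/(-1) = -5*(-1) = 5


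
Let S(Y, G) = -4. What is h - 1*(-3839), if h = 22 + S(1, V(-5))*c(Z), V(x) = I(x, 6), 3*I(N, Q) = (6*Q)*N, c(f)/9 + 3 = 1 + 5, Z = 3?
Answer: 3753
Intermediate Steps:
c(f) = 27 (c(f) = -27 + 9*(1 + 5) = -27 + 9*6 = -27 + 54 = 27)
I(N, Q) = 2*N*Q (I(N, Q) = ((6*Q)*N)/3 = (6*N*Q)/3 = 2*N*Q)
V(x) = 12*x (V(x) = 2*x*6 = 12*x)
h = -86 (h = 22 - 4*27 = 22 - 108 = -86)
h - 1*(-3839) = -86 - 1*(-3839) = -86 + 3839 = 3753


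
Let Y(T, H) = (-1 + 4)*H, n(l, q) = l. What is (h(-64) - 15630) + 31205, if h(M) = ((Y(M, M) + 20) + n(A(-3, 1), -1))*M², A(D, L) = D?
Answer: -701225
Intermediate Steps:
Y(T, H) = 3*H
h(M) = M²*(17 + 3*M) (h(M) = ((3*M + 20) - 3)*M² = ((20 + 3*M) - 3)*M² = (17 + 3*M)*M² = M²*(17 + 3*M))
(h(-64) - 15630) + 31205 = ((-64)²*(17 + 3*(-64)) - 15630) + 31205 = (4096*(17 - 192) - 15630) + 31205 = (4096*(-175) - 15630) + 31205 = (-716800 - 15630) + 31205 = -732430 + 31205 = -701225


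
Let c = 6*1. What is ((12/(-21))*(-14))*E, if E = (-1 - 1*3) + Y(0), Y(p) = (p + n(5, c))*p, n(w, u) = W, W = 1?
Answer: -32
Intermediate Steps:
c = 6
n(w, u) = 1
Y(p) = p*(1 + p) (Y(p) = (p + 1)*p = (1 + p)*p = p*(1 + p))
E = -4 (E = (-1 - 1*3) + 0*(1 + 0) = (-1 - 3) + 0*1 = -4 + 0 = -4)
((12/(-21))*(-14))*E = ((12/(-21))*(-14))*(-4) = ((12*(-1/21))*(-14))*(-4) = -4/7*(-14)*(-4) = 8*(-4) = -32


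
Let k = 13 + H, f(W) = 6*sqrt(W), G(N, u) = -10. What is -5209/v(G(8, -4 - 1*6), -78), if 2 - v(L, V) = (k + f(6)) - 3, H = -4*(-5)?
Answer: 36463/142 - 15627*sqrt(6)/284 ≈ 122.00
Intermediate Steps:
H = 20
k = 33 (k = 13 + 20 = 33)
v(L, V) = -28 - 6*sqrt(6) (v(L, V) = 2 - ((33 + 6*sqrt(6)) - 3) = 2 - (30 + 6*sqrt(6)) = 2 + (-30 - 6*sqrt(6)) = -28 - 6*sqrt(6))
-5209/v(G(8, -4 - 1*6), -78) = -5209/(-28 - 6*sqrt(6))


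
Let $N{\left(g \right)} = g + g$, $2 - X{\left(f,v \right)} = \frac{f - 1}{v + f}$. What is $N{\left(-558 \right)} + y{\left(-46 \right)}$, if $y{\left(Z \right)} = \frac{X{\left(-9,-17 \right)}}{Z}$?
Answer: $- \frac{667389}{598} \approx -1116.0$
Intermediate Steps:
$X{\left(f,v \right)} = 2 - \frac{-1 + f}{f + v}$ ($X{\left(f,v \right)} = 2 - \frac{f - 1}{v + f} = 2 - \frac{-1 + f}{f + v}$)
$y{\left(Z \right)} = \frac{21}{13 Z}$ ($y{\left(Z \right)} = \frac{\frac{1}{-9 - 17} \left(1 - 9 + 2 \left(-17\right)\right)}{Z} = \frac{\frac{1}{-26} \left(1 - 9 - 34\right)}{Z} = \frac{\left(- \frac{1}{26}\right) \left(-42\right)}{Z} = \frac{21}{13 Z}$)
$N{\left(g \right)} = 2 g$
$N{\left(-558 \right)} + y{\left(-46 \right)} = 2 \left(-558\right) + \frac{21}{13 \left(-46\right)} = -1116 + \frac{21}{13} \left(- \frac{1}{46}\right) = -1116 - \frac{21}{598} = - \frac{667389}{598}$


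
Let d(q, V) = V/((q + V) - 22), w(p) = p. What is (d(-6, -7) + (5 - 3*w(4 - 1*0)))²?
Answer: 1156/25 ≈ 46.240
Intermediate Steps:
d(q, V) = V/(-22 + V + q) (d(q, V) = V/((V + q) - 22) = V/(-22 + V + q))
(d(-6, -7) + (5 - 3*w(4 - 1*0)))² = (-7/(-22 - 7 - 6) + (5 - 3*(4 - 1*0)))² = (-7/(-35) + (5 - 3*(4 + 0)))² = (-7*(-1/35) + (5 - 3*4))² = (⅕ + (5 - 12))² = (⅕ - 7)² = (-34/5)² = 1156/25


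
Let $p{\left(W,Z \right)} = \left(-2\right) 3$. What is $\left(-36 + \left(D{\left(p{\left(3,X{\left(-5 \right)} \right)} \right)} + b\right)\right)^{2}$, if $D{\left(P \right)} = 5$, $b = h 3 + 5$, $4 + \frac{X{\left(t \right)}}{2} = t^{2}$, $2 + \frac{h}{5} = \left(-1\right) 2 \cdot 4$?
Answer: $30976$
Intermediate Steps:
$h = -50$ ($h = -10 + 5 \left(-1\right) 2 \cdot 4 = -10 + 5 \left(\left(-2\right) 4\right) = -10 + 5 \left(-8\right) = -10 - 40 = -50$)
$X{\left(t \right)} = -8 + 2 t^{2}$
$b = -145$ ($b = \left(-50\right) 3 + 5 = -150 + 5 = -145$)
$p{\left(W,Z \right)} = -6$
$\left(-36 + \left(D{\left(p{\left(3,X{\left(-5 \right)} \right)} \right)} + b\right)\right)^{2} = \left(-36 + \left(5 - 145\right)\right)^{2} = \left(-36 - 140\right)^{2} = \left(-176\right)^{2} = 30976$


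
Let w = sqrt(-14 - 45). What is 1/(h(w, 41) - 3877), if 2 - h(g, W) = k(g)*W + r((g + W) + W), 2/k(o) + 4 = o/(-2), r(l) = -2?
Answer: (-sqrt(59) + 8*I)/(-30820*I + 3873*sqrt(59)) ≈ -0.00025891 + 6.8653e-7*I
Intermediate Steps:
k(o) = 2/(-4 - o/2) (k(o) = 2/(-4 + o/(-2)) = 2/(-4 + o*(-1/2)) = 2/(-4 - o/2))
w = I*sqrt(59) (w = sqrt(-59) = I*sqrt(59) ≈ 7.6811*I)
h(g, W) = 4 + 4*W/(8 + g) (h(g, W) = 2 - ((-4/(8 + g))*W - 2) = 2 - (-4*W/(8 + g) - 2) = 2 - (-2 - 4*W/(8 + g)) = 2 + (2 + 4*W/(8 + g)) = 4 + 4*W/(8 + g))
1/(h(w, 41) - 3877) = 1/(4*(8 + 41 + I*sqrt(59))/(8 + I*sqrt(59)) - 3877) = 1/(4*(49 + I*sqrt(59))/(8 + I*sqrt(59)) - 3877) = 1/(-3877 + 4*(49 + I*sqrt(59))/(8 + I*sqrt(59)))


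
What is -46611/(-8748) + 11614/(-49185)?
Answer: 27048923/5311980 ≈ 5.0921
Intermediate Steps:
-46611/(-8748) + 11614/(-49185) = -46611*(-1/8748) + 11614*(-1/49185) = 5179/972 - 11614/49185 = 27048923/5311980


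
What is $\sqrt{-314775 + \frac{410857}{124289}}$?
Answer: $\frac{i \sqrt{4862516179117102}}{124289} \approx 561.04 i$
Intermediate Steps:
$\sqrt{-314775 + \frac{410857}{124289}} = \sqrt{- \frac{39122659118}{124289}} = \frac{i \sqrt{4862516179117102}}{124289}$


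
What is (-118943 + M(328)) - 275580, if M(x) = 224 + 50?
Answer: -394249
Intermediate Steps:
M(x) = 274
(-118943 + M(328)) - 275580 = (-118943 + 274) - 275580 = -118669 - 275580 = -394249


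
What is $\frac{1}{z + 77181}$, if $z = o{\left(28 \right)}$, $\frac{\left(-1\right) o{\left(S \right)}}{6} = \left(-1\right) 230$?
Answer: $\frac{1}{78561} \approx 1.2729 \cdot 10^{-5}$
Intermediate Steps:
$o{\left(S \right)} = 1380$ ($o{\left(S \right)} = - 6 \left(\left(-1\right) 230\right) = \left(-6\right) \left(-230\right) = 1380$)
$z = 1380$
$\frac{1}{z + 77181} = \frac{1}{1380 + 77181} = \frac{1}{78561}$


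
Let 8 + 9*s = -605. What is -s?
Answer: 613/9 ≈ 68.111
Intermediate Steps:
s = -613/9 (s = -8/9 + (⅑)*(-605) = -8/9 - 605/9 = -613/9 ≈ -68.111)
-s = -1*(-613/9) = 613/9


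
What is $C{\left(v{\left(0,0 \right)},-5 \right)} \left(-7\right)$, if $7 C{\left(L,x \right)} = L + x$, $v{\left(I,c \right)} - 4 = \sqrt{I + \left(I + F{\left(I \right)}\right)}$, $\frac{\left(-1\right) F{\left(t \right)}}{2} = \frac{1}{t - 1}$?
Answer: $1 - \sqrt{2} \approx -0.41421$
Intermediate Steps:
$F{\left(t \right)} = - \frac{2}{-1 + t}$ ($F{\left(t \right)} = - \frac{2}{t - 1} = - \frac{2}{-1 + t}$)
$v{\left(I,c \right)} = 4 + \sqrt{- \frac{2}{-1 + I} + 2 I}$ ($v{\left(I,c \right)} = 4 + \sqrt{I + \left(I - \frac{2}{-1 + I}\right)} = 4 + \sqrt{- \frac{2}{-1 + I} + 2 I}$)
$C{\left(L,x \right)} = \frac{L}{7} + \frac{x}{7}$ ($C{\left(L,x \right)} = \frac{L + x}{7} = \frac{L}{7} + \frac{x}{7}$)
$C{\left(v{\left(0,0 \right)},-5 \right)} \left(-7\right) = \left(\frac{4 + \sqrt{- \frac{2}{-1 + 0} + 2 \cdot 0}}{7} + \frac{1}{7} \left(-5\right)\right) \left(-7\right) = \left(\frac{4 + \sqrt{- \frac{2}{-1} + 0}}{7} - \frac{5}{7}\right) \left(-7\right) = \left(\frac{4 + \sqrt{\left(-2\right) \left(-1\right) + 0}}{7} - \frac{5}{7}\right) \left(-7\right) = \left(\frac{4 + \sqrt{2 + 0}}{7} - \frac{5}{7}\right) \left(-7\right) = \left(\frac{4 + \sqrt{2}}{7} - \frac{5}{7}\right) \left(-7\right) = \left(\left(\frac{4}{7} + \frac{\sqrt{2}}{7}\right) - \frac{5}{7}\right) \left(-7\right) = \left(- \frac{1}{7} + \frac{\sqrt{2}}{7}\right) \left(-7\right) = 1 - \sqrt{2}$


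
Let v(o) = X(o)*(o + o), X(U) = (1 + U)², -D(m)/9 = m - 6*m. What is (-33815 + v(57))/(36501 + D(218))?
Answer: 349681/46311 ≈ 7.5507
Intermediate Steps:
D(m) = 45*m (D(m) = -9*(m - 6*m) = -(-45)*m = 45*m)
v(o) = 2*o*(1 + o)² (v(o) = (1 + o)²*(o + o) = (1 + o)²*(2*o) = 2*o*(1 + o)²)
(-33815 + v(57))/(36501 + D(218)) = (-33815 + 2*57*(1 + 57)²)/(36501 + 45*218) = (-33815 + 2*57*58²)/(36501 + 9810) = (-33815 + 2*57*3364)/46311 = (-33815 + 383496)*(1/46311) = 349681*(1/46311) = 349681/46311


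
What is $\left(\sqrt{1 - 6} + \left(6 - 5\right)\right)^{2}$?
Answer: $\left(1 + i \sqrt{5}\right)^{2} \approx -4.0 + 4.4721 i$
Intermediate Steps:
$\left(\sqrt{1 - 6} + \left(6 - 5\right)\right)^{2} = \left(\sqrt{-5} + \left(6 - 5\right)\right)^{2} = \left(i \sqrt{5} + 1\right)^{2} = \left(1 + i \sqrt{5}\right)^{2}$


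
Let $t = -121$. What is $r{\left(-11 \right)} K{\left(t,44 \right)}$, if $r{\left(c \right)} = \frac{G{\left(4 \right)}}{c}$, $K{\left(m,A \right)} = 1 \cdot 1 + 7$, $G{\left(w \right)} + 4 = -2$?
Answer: $\frac{48}{11} \approx 4.3636$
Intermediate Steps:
$G{\left(w \right)} = -6$ ($G{\left(w \right)} = -4 - 2 = -6$)
$K{\left(m,A \right)} = 8$ ($K{\left(m,A \right)} = 1 + 7 = 8$)
$r{\left(c \right)} = - \frac{6}{c}$
$r{\left(-11 \right)} K{\left(t,44 \right)} = - \frac{6}{-11} \cdot 8 = \left(-6\right) \left(- \frac{1}{11}\right) 8 = \frac{6}{11} \cdot 8 = \frac{48}{11}$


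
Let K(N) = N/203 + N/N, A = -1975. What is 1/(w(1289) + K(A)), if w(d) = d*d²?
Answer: 203/434765213735 ≈ 4.6692e-10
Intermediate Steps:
w(d) = d³
K(N) = 1 + N/203 (K(N) = N*(1/203) + 1 = N/203 + 1 = 1 + N/203)
1/(w(1289) + K(A)) = 1/(1289³ + (1 + (1/203)*(-1975))) = 1/(2141700569 + (1 - 1975/203)) = 1/(2141700569 - 1772/203) = 1/(434765213735/203) = 203/434765213735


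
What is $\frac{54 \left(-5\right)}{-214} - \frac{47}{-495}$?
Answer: $\frac{71854}{52965} \approx 1.3566$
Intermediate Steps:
$\frac{54 \left(-5\right)}{-214} - \frac{47}{-495} = \left(-270\right) \left(- \frac{1}{214}\right) - - \frac{47}{495} = \frac{135}{107} + \frac{47}{495} = \frac{71854}{52965}$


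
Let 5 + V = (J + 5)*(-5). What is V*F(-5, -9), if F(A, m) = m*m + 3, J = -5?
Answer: -420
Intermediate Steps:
F(A, m) = 3 + m² (F(A, m) = m² + 3 = 3 + m²)
V = -5 (V = -5 + (-5 + 5)*(-5) = -5 + 0*(-5) = -5 + 0 = -5)
V*F(-5, -9) = -5*(3 + (-9)²) = -5*(3 + 81) = -5*84 = -420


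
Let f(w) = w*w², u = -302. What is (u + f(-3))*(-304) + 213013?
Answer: 313029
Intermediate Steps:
f(w) = w³
(u + f(-3))*(-304) + 213013 = (-302 + (-3)³)*(-304) + 213013 = (-302 - 27)*(-304) + 213013 = -329*(-304) + 213013 = 100016 + 213013 = 313029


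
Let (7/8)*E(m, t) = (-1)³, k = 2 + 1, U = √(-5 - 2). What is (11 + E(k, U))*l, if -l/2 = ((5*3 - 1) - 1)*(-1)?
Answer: 1794/7 ≈ 256.29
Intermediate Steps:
U = I*√7 (U = √(-7) = I*√7 ≈ 2.6458*I)
k = 3
l = 26 (l = -2*((5*3 - 1) - 1)*(-1) = -2*((15 - 1) - 1)*(-1) = -2*(14 - 1)*(-1) = -26*(-1) = -2*(-13) = 26)
E(m, t) = -8/7 (E(m, t) = (8/7)*(-1)³ = (8/7)*(-1) = -8/7)
(11 + E(k, U))*l = (11 - 8/7)*26 = (69/7)*26 = 1794/7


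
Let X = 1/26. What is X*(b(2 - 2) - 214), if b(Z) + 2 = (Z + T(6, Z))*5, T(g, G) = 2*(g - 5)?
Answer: -103/13 ≈ -7.9231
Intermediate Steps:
X = 1/26 ≈ 0.038462
T(g, G) = -10 + 2*g (T(g, G) = 2*(-5 + g) = -10 + 2*g)
b(Z) = 8 + 5*Z (b(Z) = -2 + (Z + (-10 + 2*6))*5 = -2 + (Z + (-10 + 12))*5 = -2 + (Z + 2)*5 = -2 + (2 + Z)*5 = -2 + (10 + 5*Z) = 8 + 5*Z)
X*(b(2 - 2) - 214) = ((8 + 5*(2 - 2)) - 214)/26 = ((8 + 5*0) - 214)/26 = ((8 + 0) - 214)/26 = (8 - 214)/26 = (1/26)*(-206) = -103/13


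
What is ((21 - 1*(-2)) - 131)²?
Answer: 11664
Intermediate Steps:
((21 - 1*(-2)) - 131)² = ((21 + 2) - 131)² = (23 - 131)² = (-108)² = 11664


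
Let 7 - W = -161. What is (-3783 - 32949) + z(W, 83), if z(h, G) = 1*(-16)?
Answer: -36748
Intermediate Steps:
W = 168 (W = 7 - 1*(-161) = 7 + 161 = 168)
z(h, G) = -16
(-3783 - 32949) + z(W, 83) = (-3783 - 32949) - 16 = -36732 - 16 = -36748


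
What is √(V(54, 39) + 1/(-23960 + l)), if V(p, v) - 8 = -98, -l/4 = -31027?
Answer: I*√225666467803/50074 ≈ 9.4868*I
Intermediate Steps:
l = 124108 (l = -4*(-31027) = 124108)
V(p, v) = -90 (V(p, v) = 8 - 98 = -90)
√(V(54, 39) + 1/(-23960 + l)) = √(-90 + 1/(-23960 + 124108)) = √(-90 + 1/100148) = √(-9013319/100148) = I*√225666467803/50074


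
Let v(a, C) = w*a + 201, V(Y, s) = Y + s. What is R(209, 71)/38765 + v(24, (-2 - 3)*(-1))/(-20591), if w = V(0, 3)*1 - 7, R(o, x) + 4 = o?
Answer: 30166/159642023 ≈ 0.00018896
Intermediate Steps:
R(o, x) = -4 + o
w = -4 (w = (0 + 3)*1 - 7 = 3*1 - 7 = 3 - 7 = -4)
v(a, C) = 201 - 4*a (v(a, C) = -4*a + 201 = 201 - 4*a)
R(209, 71)/38765 + v(24, (-2 - 3)*(-1))/(-20591) = (-4 + 209)/38765 + (201 - 4*24)/(-20591) = 205*(1/38765) + (201 - 96)*(-1/20591) = 41/7753 + 105*(-1/20591) = 41/7753 - 105/20591 = 30166/159642023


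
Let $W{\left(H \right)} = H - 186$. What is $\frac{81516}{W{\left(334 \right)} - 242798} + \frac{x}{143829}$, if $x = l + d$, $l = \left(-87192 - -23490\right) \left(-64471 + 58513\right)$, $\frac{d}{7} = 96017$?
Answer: $\frac{46122950458993}{17450053425} \approx 2643.1$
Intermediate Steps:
$d = 672119$ ($d = 7 \cdot 96017 = 672119$)
$W{\left(H \right)} = -186 + H$
$l = 379536516$ ($l = \left(-87192 + 23490\right) \left(-5958\right) = \left(-63702\right) \left(-5958\right) = 379536516$)
$x = 380208635$ ($x = 379536516 + 672119 = 380208635$)
$\frac{81516}{W{\left(334 \right)} - 242798} + \frac{x}{143829} = \frac{81516}{\left(-186 + 334\right) - 242798} + \frac{380208635}{143829} = \frac{81516}{148 - 242798} + 380208635 \cdot \frac{1}{143829} = \frac{81516}{-242650} + \frac{380208635}{143829} = 81516 \left(- \frac{1}{242650}\right) + \frac{380208635}{143829} = - \frac{40758}{121325} + \frac{380208635}{143829} = \frac{46122950458993}{17450053425}$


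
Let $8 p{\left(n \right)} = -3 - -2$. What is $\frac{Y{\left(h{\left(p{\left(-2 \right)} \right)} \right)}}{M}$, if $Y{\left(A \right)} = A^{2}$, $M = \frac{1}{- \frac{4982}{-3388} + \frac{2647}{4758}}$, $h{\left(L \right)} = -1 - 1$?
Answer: $\frac{16336196}{2015013} \approx 8.1072$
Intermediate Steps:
$p{\left(n \right)} = - \frac{1}{8}$ ($p{\left(n \right)} = \frac{-3 - -2}{8} = \frac{-3 + 2}{8} = \frac{1}{8} \left(-1\right) = - \frac{1}{8}$)
$h{\left(L \right)} = -2$ ($h{\left(L \right)} = -1 - 1 = -2$)
$M = \frac{2015013}{4084049}$ ($M = \frac{1}{\left(-4982\right) \left(- \frac{1}{3388}\right) + 2647 \cdot \frac{1}{4758}} = \frac{1}{\frac{2491}{1694} + \frac{2647}{4758}} = \frac{1}{\frac{4084049}{2015013}} = \frac{2015013}{4084049} \approx 0.49339$)
$\frac{Y{\left(h{\left(p{\left(-2 \right)} \right)} \right)}}{M} = \frac{\left(-2\right)^{2}}{\frac{2015013}{4084049}} = 4 \cdot \frac{4084049}{2015013} = \frac{16336196}{2015013}$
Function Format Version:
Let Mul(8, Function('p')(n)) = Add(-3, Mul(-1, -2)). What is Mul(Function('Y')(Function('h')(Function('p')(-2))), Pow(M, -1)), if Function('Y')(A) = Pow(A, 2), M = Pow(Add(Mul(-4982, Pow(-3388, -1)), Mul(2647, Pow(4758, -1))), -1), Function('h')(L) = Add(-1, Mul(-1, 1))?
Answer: Rational(16336196, 2015013) ≈ 8.1072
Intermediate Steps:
Function('p')(n) = Rational(-1, 8) (Function('p')(n) = Mul(Rational(1, 8), Add(-3, Mul(-1, -2))) = Mul(Rational(1, 8), Add(-3, 2)) = Mul(Rational(1, 8), -1) = Rational(-1, 8))
Function('h')(L) = -2 (Function('h')(L) = Add(-1, -1) = -2)
M = Rational(2015013, 4084049) (M = Pow(Add(Mul(-4982, Rational(-1, 3388)), Mul(2647, Rational(1, 4758))), -1) = Pow(Add(Rational(2491, 1694), Rational(2647, 4758)), -1) = Pow(Rational(4084049, 2015013), -1) = Rational(2015013, 4084049) ≈ 0.49339)
Mul(Function('Y')(Function('h')(Function('p')(-2))), Pow(M, -1)) = Mul(Pow(-2, 2), Pow(Rational(2015013, 4084049), -1)) = Mul(4, Rational(4084049, 2015013)) = Rational(16336196, 2015013)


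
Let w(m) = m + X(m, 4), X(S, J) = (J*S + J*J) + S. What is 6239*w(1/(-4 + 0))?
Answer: 180931/2 ≈ 90466.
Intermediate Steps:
X(S, J) = S + J**2 + J*S (X(S, J) = (J*S + J**2) + S = (J**2 + J*S) + S = S + J**2 + J*S)
w(m) = 16 + 6*m (w(m) = m + (m + 4**2 + 4*m) = m + (m + 16 + 4*m) = m + (16 + 5*m) = 16 + 6*m)
6239*w(1/(-4 + 0)) = 6239*(16 + 6/(-4 + 0)) = 6239*(16 + 6/(-4)) = 6239*(16 + 6*(-1/4)) = 6239*(16 - 3/2) = 6239*(29/2) = 180931/2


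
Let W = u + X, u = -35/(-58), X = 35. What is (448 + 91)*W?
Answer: 1113035/58 ≈ 19190.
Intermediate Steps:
u = 35/58 (u = -35*(-1/58) = 35/58 ≈ 0.60345)
W = 2065/58 (W = 35/58 + 35 = 2065/58 ≈ 35.603)
(448 + 91)*W = (448 + 91)*(2065/58) = 539*(2065/58) = 1113035/58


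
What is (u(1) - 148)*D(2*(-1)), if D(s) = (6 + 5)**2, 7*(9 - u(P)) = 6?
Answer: -118459/7 ≈ -16923.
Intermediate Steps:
u(P) = 57/7 (u(P) = 9 - 1/7*6 = 9 - 6/7 = 57/7)
D(s) = 121 (D(s) = 11**2 = 121)
(u(1) - 148)*D(2*(-1)) = (57/7 - 148)*121 = -979/7*121 = -118459/7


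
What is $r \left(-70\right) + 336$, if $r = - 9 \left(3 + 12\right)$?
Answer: $9786$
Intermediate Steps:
$r = -135$ ($r = \left(-9\right) 15 = -135$)
$r \left(-70\right) + 336 = \left(-135\right) \left(-70\right) + 336 = 9450 + 336 = 9786$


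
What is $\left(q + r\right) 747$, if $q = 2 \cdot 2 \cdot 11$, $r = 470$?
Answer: $383958$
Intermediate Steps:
$q = 44$ ($q = 4 \cdot 11 = 44$)
$\left(q + r\right) 747 = \left(44 + 470\right) 747 = 514 \cdot 747 = 383958$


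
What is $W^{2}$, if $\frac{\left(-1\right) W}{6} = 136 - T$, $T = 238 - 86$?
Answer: $9216$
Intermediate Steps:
$T = 152$
$W = 96$ ($W = - 6 \left(136 - 152\right) = \left(-6\right) \left(-16\right) = 96$)
$W^{2} = 96^{2} = 9216$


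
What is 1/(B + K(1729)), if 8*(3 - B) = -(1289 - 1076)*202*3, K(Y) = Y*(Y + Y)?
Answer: 4/23980079 ≈ 1.6681e-7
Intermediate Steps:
K(Y) = 2*Y² (K(Y) = Y*(2*Y) = 2*Y²)
B = 64551/4 (B = 3 - (-1)*(1289 - 1076)*(202*3)/8 = 3 - (-1)*213*606/8 = 3 - (-1)*129078/8 = 3 - ⅛*(-129078) = 3 + 64539/4 = 64551/4 ≈ 16138.)
1/(B + K(1729)) = 1/(64551/4 + 2*1729²) = 1/(64551/4 + 2*2989441) = 1/(64551/4 + 5978882) = 1/(23980079/4) = 4/23980079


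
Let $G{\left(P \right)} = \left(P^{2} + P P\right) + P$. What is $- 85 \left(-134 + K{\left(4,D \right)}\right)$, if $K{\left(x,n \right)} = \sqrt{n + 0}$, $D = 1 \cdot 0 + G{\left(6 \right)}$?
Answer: $11390 - 85 \sqrt{78} \approx 10639.0$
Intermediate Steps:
$G{\left(P \right)} = P + 2 P^{2}$ ($G{\left(P \right)} = \left(P^{2} + P^{2}\right) + P = 2 P^{2} + P = P + 2 P^{2}$)
$D = 78$ ($D = 1 \cdot 0 + 6 \left(1 + 2 \cdot 6\right) = 0 + 6 \left(1 + 12\right) = 0 + 6 \cdot 13 = 0 + 78 = 78$)
$K{\left(x,n \right)} = \sqrt{n}$
$- 85 \left(-134 + K{\left(4,D \right)}\right) = - 85 \left(-134 + \sqrt{78}\right) = 11390 - 85 \sqrt{78}$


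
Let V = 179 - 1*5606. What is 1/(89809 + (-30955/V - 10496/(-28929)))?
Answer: 52332561/4700252457178 ≈ 1.1134e-5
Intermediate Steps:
V = -5427 (V = 179 - 5606 = -5427)
1/(89809 + (-30955/V - 10496/(-28929))) = 1/(89809 + (-30955/(-5427) - 10496/(-28929))) = 1/(89809 + (-30955*(-1/5427) - 10496*(-1/28929))) = 1/(89809 + (30955/5427 + 10496/28929)) = 1/(89809 + 317486329/52332561) = 1/(4700252457178/52332561) = 52332561/4700252457178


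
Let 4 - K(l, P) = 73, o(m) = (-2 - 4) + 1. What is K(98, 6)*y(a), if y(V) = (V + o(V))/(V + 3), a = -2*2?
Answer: -621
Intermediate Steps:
a = -4
o(m) = -5 (o(m) = -6 + 1 = -5)
K(l, P) = -69 (K(l, P) = 4 - 1*73 = 4 - 73 = -69)
y(V) = (-5 + V)/(3 + V) (y(V) = (V - 5)/(V + 3) = (-5 + V)/(3 + V))
K(98, 6)*y(a) = -69*(-5 - 4)/(3 - 4) = -69*(-9)/(-1) = -(-69)*(-9) = -69*9 = -621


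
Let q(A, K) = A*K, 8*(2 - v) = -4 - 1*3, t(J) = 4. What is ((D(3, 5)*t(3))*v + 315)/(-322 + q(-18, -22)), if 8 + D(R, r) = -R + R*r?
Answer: 361/74 ≈ 4.8784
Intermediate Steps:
D(R, r) = -8 - R + R*r (D(R, r) = -8 + (-R + R*r) = -8 - R + R*r)
v = 23/8 (v = 2 - (-4 - 1*3)/8 = 2 - (-4 - 3)/8 = 2 - 1/8*(-7) = 2 + 7/8 = 23/8 ≈ 2.8750)
((D(3, 5)*t(3))*v + 315)/(-322 + q(-18, -22)) = (((-8 - 1*3 + 3*5)*4)*(23/8) + 315)/(-322 - 18*(-22)) = (((-8 - 3 + 15)*4)*(23/8) + 315)/(-322 + 396) = ((4*4)*(23/8) + 315)/74 = (16*(23/8) + 315)*(1/74) = (46 + 315)*(1/74) = 361*(1/74) = 361/74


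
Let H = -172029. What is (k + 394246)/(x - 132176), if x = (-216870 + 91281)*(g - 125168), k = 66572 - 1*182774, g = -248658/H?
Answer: 7971938546/450699070820657 ≈ 1.7688e-5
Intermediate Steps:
g = 82886/57343 (g = -248658/(-172029) = -248658*(-1/172029) = 82886/57343 ≈ 1.4454)
k = -116202 (k = 66572 - 182774 = -116202)
x = 901405721009682/57343 (x = (-216870 + 91281)*(82886/57343 - 125168) = -125589*(-7177425738/57343) = 901405721009682/57343 ≈ 1.5720e+10)
(k + 394246)/(x - 132176) = (-116202 + 394246)/(901405721009682/57343 - 132176) = 278044/(901398141641314/57343) = 278044*(57343/901398141641314) = 7971938546/450699070820657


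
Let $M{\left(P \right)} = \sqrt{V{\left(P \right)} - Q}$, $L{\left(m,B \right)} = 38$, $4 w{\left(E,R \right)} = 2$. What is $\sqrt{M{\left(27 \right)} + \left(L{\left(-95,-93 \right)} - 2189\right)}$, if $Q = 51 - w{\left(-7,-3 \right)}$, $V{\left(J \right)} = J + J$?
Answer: $\frac{\sqrt{-8604 + 2 \sqrt{14}}}{2} \approx 46.359 i$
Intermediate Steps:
$w{\left(E,R \right)} = \frac{1}{2}$ ($w{\left(E,R \right)} = \frac{1}{4} \cdot 2 = \frac{1}{2}$)
$V{\left(J \right)} = 2 J$
$Q = \frac{101}{2}$ ($Q = 51 - \frac{1}{2} = \frac{101}{2} \approx 50.5$)
$M{\left(P \right)} = \sqrt{- \frac{101}{2} + 2 P}$ ($M{\left(P \right)} = \sqrt{2 P - \frac{101}{2}} = \sqrt{- \frac{101}{2} + 2 P}$)
$\sqrt{M{\left(27 \right)} + \left(L{\left(-95,-93 \right)} - 2189\right)} = \sqrt{\frac{\sqrt{-202 + 8 \cdot 27}}{2} + \left(38 - 2189\right)} = \sqrt{\frac{\sqrt{-202 + 216}}{2} + \left(38 - 2189\right)} = \sqrt{\frac{\sqrt{14}}{2} - 2151} = \sqrt{-2151 + \frac{\sqrt{14}}{2}}$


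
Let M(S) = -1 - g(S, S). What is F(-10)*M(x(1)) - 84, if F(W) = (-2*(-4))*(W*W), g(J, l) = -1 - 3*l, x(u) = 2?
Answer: 4716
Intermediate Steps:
F(W) = 8*W²
M(S) = 3*S (M(S) = -1 - (-1 - 3*S) = -1 + (1 + 3*S) = 3*S)
F(-10)*M(x(1)) - 84 = (8*(-10)²)*(3*2) - 84 = (8*100)*6 - 84 = 800*6 - 84 = 4800 - 84 = 4716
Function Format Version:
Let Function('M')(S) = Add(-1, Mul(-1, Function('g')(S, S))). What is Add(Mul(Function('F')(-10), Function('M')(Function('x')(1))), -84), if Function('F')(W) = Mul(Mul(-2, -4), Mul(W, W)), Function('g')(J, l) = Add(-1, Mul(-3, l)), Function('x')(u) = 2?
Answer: 4716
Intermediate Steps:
Function('F')(W) = Mul(8, Pow(W, 2))
Function('M')(S) = Mul(3, S) (Function('M')(S) = Add(-1, Mul(-1, Add(-1, Mul(-3, S)))) = Add(-1, Add(1, Mul(3, S))) = Mul(3, S))
Add(Mul(Function('F')(-10), Function('M')(Function('x')(1))), -84) = Add(Mul(Mul(8, Pow(-10, 2)), Mul(3, 2)), -84) = Add(Mul(Mul(8, 100), 6), -84) = Add(Mul(800, 6), -84) = Add(4800, -84) = 4716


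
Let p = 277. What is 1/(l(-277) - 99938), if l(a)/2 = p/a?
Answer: -1/99940 ≈ -1.0006e-5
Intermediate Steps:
l(a) = 554/a (l(a) = 2*(277/a) = 554/a)
1/(l(-277) - 99938) = 1/(554/(-277) - 99938) = 1/(554*(-1/277) - 99938) = 1/(-2 - 99938) = 1/(-99940) = -1/99940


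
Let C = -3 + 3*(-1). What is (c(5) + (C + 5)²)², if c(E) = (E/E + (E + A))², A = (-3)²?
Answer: 51076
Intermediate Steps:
A = 9
C = -6 (C = -3 - 3 = -6)
c(E) = (10 + E)² (c(E) = (E/E + (E + 9))² = (1 + (9 + E))² = (10 + E)²)
(c(5) + (C + 5)²)² = ((10 + 5)² + (-6 + 5)²)² = (15² + (-1)²)² = (225 + 1)² = 226² = 51076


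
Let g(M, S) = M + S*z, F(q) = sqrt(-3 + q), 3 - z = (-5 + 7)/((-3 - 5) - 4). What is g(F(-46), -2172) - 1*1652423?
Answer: -1659301 + 7*I ≈ -1.6593e+6 + 7.0*I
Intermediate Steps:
z = 19/6 (z = 3 - (-5 + 7)/((-3 - 5) - 4) = 3 - 2/(-8 - 4) = 3 - 2/(-12) = 3 - 2*(-1)/12 = 3 - 1*(-1/6) = 3 + 1/6 = 19/6 ≈ 3.1667)
g(M, S) = M + 19*S/6 (g(M, S) = M + S*(19/6) = M + 19*S/6)
g(F(-46), -2172) - 1*1652423 = (sqrt(-3 - 46) + (19/6)*(-2172)) - 1*1652423 = (sqrt(-49) - 6878) - 1652423 = (7*I - 6878) - 1652423 = (-6878 + 7*I) - 1652423 = -1659301 + 7*I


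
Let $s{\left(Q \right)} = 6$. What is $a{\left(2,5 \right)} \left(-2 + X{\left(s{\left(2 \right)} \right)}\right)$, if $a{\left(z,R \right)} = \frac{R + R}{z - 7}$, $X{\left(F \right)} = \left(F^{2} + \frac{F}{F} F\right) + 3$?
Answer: $-86$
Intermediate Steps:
$X{\left(F \right)} = 3 + F + F^{2}$ ($X{\left(F \right)} = \left(F^{2} + 1 F\right) + 3 = \left(F^{2} + F\right) + 3 = \left(F + F^{2}\right) + 3 = 3 + F + F^{2}$)
$a{\left(z,R \right)} = \frac{2 R}{-7 + z}$ ($a{\left(z,R \right)} = \frac{2 R}{z - 7} = \frac{2 R}{-7 + z}$)
$a{\left(2,5 \right)} \left(-2 + X{\left(s{\left(2 \right)} \right)}\right) = 2 \cdot 5 \frac{1}{-7 + 2} \left(-2 + \left(3 + 6 + 6^{2}\right)\right) = 2 \cdot 5 \frac{1}{-5} \left(-2 + \left(3 + 6 + 36\right)\right) = 2 \cdot 5 \left(- \frac{1}{5}\right) \left(-2 + 45\right) = \left(-2\right) 43 = -86$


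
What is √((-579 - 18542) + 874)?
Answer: I*√18247 ≈ 135.08*I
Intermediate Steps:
√((-579 - 18542) + 874) = √(-19121 + 874) = √(-18247) = I*√18247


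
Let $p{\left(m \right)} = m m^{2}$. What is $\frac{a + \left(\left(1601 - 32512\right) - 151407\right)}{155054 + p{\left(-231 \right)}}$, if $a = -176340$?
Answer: $\frac{358658}{12171337} \approx 0.029467$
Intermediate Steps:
$p{\left(m \right)} = m^{3}$
$\frac{a + \left(\left(1601 - 32512\right) - 151407\right)}{155054 + p{\left(-231 \right)}} = \frac{-176340 + \left(\left(1601 - 32512\right) - 151407\right)}{155054 + \left(-231\right)^{3}} = \frac{-176340 - 182318}{155054 - 12326391} = \frac{-176340 - 182318}{-12171337} = \left(-358658\right) \left(- \frac{1}{12171337}\right) = \frac{358658}{12171337}$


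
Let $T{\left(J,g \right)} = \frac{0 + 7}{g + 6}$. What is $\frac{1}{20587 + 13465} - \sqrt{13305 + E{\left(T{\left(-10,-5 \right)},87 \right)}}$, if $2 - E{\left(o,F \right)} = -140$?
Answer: $\frac{1}{34052} - \sqrt{13447} \approx -115.96$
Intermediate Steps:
$T{\left(J,g \right)} = \frac{7}{6 + g}$
$E{\left(o,F \right)} = 142$ ($E{\left(o,F \right)} = 2 - -140 = 2 + 140 = 142$)
$\frac{1}{20587 + 13465} - \sqrt{13305 + E{\left(T{\left(-10,-5 \right)},87 \right)}} = \frac{1}{20587 + 13465} - \sqrt{13305 + 142} = \frac{1}{34052} - \sqrt{13447}$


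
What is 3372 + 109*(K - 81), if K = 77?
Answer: 2936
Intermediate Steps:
3372 + 109*(K - 81) = 3372 + 109*(77 - 81) = 3372 + 109*(-4) = 3372 - 436 = 2936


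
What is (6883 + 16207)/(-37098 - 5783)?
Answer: -23090/42881 ≈ -0.53847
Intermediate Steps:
(6883 + 16207)/(-37098 - 5783) = 23090/(-42881) = 23090*(-1/42881) = -23090/42881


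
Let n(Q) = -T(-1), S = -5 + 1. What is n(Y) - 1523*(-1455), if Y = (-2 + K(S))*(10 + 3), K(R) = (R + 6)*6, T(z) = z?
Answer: 2215966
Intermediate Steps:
S = -4
K(R) = 36 + 6*R (K(R) = (6 + R)*6 = 36 + 6*R)
Y = 130 (Y = (-2 + (36 + 6*(-4)))*(10 + 3) = (-2 + (36 - 24))*13 = (-2 + 12)*13 = 10*13 = 130)
n(Q) = 1 (n(Q) = -1*(-1) = 1)
n(Y) - 1523*(-1455) = 1 - 1523*(-1455) = 1 + 2215965 = 2215966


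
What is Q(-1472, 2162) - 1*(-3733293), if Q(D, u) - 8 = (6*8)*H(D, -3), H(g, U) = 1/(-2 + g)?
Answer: 2751442813/737 ≈ 3.7333e+6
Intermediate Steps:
Q(D, u) = 8 + 48/(-2 + D) (Q(D, u) = 8 + (6*8)/(-2 + D) = 8 + 48/(-2 + D))
Q(-1472, 2162) - 1*(-3733293) = 8*(4 - 1472)/(-2 - 1472) - 1*(-3733293) = 8*(-1468)/(-1474) + 3733293 = 8*(-1/1474)*(-1468) + 3733293 = 5872/737 + 3733293 = 2751442813/737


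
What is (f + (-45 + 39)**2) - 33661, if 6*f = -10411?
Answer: -212161/6 ≈ -35360.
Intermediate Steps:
f = -10411/6 (f = (1/6)*(-10411) = -10411/6 ≈ -1735.2)
(f + (-45 + 39)**2) - 33661 = (-10411/6 + (-45 + 39)**2) - 33661 = (-10411/6 + (-6)**2) - 33661 = (-10411/6 + 36) - 33661 = -10195/6 - 33661 = -212161/6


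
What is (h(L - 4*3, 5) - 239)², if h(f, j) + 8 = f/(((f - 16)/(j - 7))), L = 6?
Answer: 7414729/121 ≈ 61279.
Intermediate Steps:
h(f, j) = -8 + f*(-7 + j)/(-16 + f) (h(f, j) = -8 + f/(((f - 16)/(j - 7))) = -8 + f/(((-16 + f)/(-7 + j))) = -8 + f*((-7 + j)/(-16 + f)) = -8 + f*(-7 + j)/(-16 + f))
(h(L - 4*3, 5) - 239)² = ((128 - 15*(6 - 4*3) + (6 - 4*3)*5)/(-16 + (6 - 4*3)) - 239)² = ((128 - 15*(6 - 12) + (6 - 12)*5)/(-16 + (6 - 12)) - 239)² = ((128 - 15*(-6) - 6*5)/(-16 - 6) - 239)² = ((128 + 90 - 30)/(-22) - 239)² = (-1/22*188 - 239)² = (-94/11 - 239)² = (-2723/11)² = 7414729/121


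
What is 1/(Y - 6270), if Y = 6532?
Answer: 1/262 ≈ 0.0038168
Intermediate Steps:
1/(Y - 6270) = 1/(6532 - 6270) = 1/262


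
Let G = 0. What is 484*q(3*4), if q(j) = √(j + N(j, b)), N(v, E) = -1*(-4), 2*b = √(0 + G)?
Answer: 1936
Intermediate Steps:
b = 0 (b = √(0 + 0)/2 = √0/2 = (½)*0 = 0)
N(v, E) = 4
q(j) = √(4 + j) (q(j) = √(j + 4) = √(4 + j))
484*q(3*4) = 484*√(4 + 3*4) = 484*√(4 + 12) = 484*√16 = 484*4 = 1936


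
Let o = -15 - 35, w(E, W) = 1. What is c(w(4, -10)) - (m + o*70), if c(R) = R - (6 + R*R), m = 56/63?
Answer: 31438/9 ≈ 3493.1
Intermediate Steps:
m = 8/9 (m = 56*(1/63) = 8/9 ≈ 0.88889)
o = -50
c(R) = -6 + R - R² (c(R) = R - (6 + R²) = R + (-6 - R²) = -6 + R - R²)
c(w(4, -10)) - (m + o*70) = (-6 + 1 - 1*1²) - (8/9 - 50*70) = (-6 + 1 - 1*1) - (8/9 - 3500) = (-6 + 1 - 1) - 1*(-31492/9) = -6 + 31492/9 = 31438/9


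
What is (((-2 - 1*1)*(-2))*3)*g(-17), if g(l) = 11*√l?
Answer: 198*I*√17 ≈ 816.38*I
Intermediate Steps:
(((-2 - 1*1)*(-2))*3)*g(-17) = (((-2 - 1*1)*(-2))*3)*(11*√(-17)) = (((-2 - 1)*(-2))*3)*(11*(I*√17)) = (-3*(-2)*3)*(11*I*√17) = (6*3)*(11*I*√17) = 18*(11*I*√17) = 198*I*√17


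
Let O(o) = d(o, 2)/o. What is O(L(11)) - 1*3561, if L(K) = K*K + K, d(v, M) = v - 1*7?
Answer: -469927/132 ≈ -3560.1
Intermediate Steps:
d(v, M) = -7 + v (d(v, M) = v - 7 = -7 + v)
L(K) = K + K² (L(K) = K² + K = K + K²)
O(o) = (-7 + o)/o
O(L(11)) - 1*3561 = (-7 + 11*(1 + 11))/((11*(1 + 11))) - 1*3561 = (-7 + 11*12)/((11*12)) - 3561 = (-7 + 132)/132 - 3561 = (1/132)*125 - 3561 = 125/132 - 3561 = -469927/132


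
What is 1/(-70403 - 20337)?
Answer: -1/90740 ≈ -1.1021e-5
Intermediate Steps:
1/(-70403 - 20337) = 1/(-90740) = -1/90740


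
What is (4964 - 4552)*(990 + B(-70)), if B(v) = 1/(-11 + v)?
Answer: 33037868/81 ≈ 4.0788e+5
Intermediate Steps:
(4964 - 4552)*(990 + B(-70)) = (4964 - 4552)*(990 + 1/(-11 - 70)) = 412*(990 + 1/(-81)) = 412*(990 - 1/81) = 412*(80189/81) = 33037868/81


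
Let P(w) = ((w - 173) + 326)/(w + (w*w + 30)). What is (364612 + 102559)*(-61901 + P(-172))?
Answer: -851414130550631/29442 ≈ -2.8918e+10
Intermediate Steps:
P(w) = (153 + w)/(30 + w + w²) (P(w) = ((-173 + w) + 326)/(w + (w² + 30)) = (153 + w)/(w + (30 + w²)) = (153 + w)/(30 + w + w²))
(364612 + 102559)*(-61901 + P(-172)) = (364612 + 102559)*(-61901 + (153 - 172)/(30 - 172 + (-172)²)) = 467171*(-61901 - 19/(30 - 172 + 29584)) = 467171*(-61901 - 19/29442) = 467171*(-1822489261/29442) = -851414130550631/29442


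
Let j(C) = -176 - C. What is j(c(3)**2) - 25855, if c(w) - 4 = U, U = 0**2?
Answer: -26047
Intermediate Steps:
U = 0
c(w) = 4 (c(w) = 4 + 0 = 4)
j(c(3)**2) - 25855 = (-176 - 1*4**2) - 25855 = (-176 - 1*16) - 25855 = (-176 - 16) - 25855 = -192 - 25855 = -26047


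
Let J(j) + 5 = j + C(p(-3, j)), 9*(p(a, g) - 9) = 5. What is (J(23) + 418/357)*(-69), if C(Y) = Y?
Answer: -707618/357 ≈ -1982.1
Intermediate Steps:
p(a, g) = 86/9 (p(a, g) = 9 + (⅑)*5 = 9 + 5/9 = 86/9)
J(j) = 41/9 + j (J(j) = -5 + (j + 86/9) = -5 + (86/9 + j) = 41/9 + j)
(J(23) + 418/357)*(-69) = ((41/9 + 23) + 418/357)*(-69) = (248/9 + 418*(1/357))*(-69) = (248/9 + 418/357)*(-69) = (30766/1071)*(-69) = -707618/357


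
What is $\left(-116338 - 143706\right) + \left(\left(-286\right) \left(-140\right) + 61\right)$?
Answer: $-219943$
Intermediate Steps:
$\left(-116338 - 143706\right) + \left(\left(-286\right) \left(-140\right) + 61\right) = \left(-116338 - 143706\right) + \left(40040 + 61\right) = \left(-116338 - 143706\right) + 40101 = -260044 + 40101 = -219943$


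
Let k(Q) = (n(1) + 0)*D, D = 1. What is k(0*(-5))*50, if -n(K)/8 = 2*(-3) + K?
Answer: 2000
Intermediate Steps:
n(K) = 48 - 8*K (n(K) = -8*(2*(-3) + K) = -8*(-6 + K) = 48 - 8*K)
k(Q) = 40 (k(Q) = ((48 - 8*1) + 0)*1 = ((48 - 8) + 0)*1 = (40 + 0)*1 = 40*1 = 40)
k(0*(-5))*50 = 40*50 = 2000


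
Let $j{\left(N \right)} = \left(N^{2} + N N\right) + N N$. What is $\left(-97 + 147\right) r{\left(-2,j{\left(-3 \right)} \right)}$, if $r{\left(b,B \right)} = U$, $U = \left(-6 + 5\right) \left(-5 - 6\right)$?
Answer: $550$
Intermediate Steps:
$j{\left(N \right)} = 3 N^{2}$ ($j{\left(N \right)} = \left(N^{2} + N^{2}\right) + N^{2} = 2 N^{2} + N^{2} = 3 N^{2}$)
$U = 11$ ($U = \left(-1\right) \left(-11\right) = 11$)
$r{\left(b,B \right)} = 11$
$\left(-97 + 147\right) r{\left(-2,j{\left(-3 \right)} \right)} = \left(-97 + 147\right) 11 = 50 \cdot 11 = 550$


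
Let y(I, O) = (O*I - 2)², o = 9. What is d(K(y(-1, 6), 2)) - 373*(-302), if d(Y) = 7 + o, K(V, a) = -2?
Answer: 112662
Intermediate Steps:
y(I, O) = (-2 + I*O)² (y(I, O) = (I*O - 2)² = (-2 + I*O)²)
d(Y) = 16 (d(Y) = 7 + 9 = 16)
d(K(y(-1, 6), 2)) - 373*(-302) = 16 - 373*(-302) = 16 + 112646 = 112662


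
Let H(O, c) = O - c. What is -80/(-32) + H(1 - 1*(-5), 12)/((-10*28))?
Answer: 353/140 ≈ 2.5214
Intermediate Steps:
-80/(-32) + H(1 - 1*(-5), 12)/((-10*28)) = -80/(-32) + ((1 - 1*(-5)) - 1*12)/((-10*28)) = -80*(-1/32) + ((1 + 5) - 12)/(-280) = 5/2 + (6 - 12)*(-1/280) = 5/2 - 6*(-1/280) = 5/2 + 3/140 = 353/140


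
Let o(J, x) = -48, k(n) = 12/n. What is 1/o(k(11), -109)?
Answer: -1/48 ≈ -0.020833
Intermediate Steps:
1/o(k(11), -109) = 1/(-48) = -1/48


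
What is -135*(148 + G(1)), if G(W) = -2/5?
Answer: -19926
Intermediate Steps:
G(W) = -⅖ (G(W) = -2*⅕ = -⅖)
-135*(148 + G(1)) = -135*(148 - ⅖) = -135*738/5 = -19926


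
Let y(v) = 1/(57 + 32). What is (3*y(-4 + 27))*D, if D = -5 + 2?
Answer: -9/89 ≈ -0.10112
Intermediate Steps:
y(v) = 1/89
D = -3
(3*y(-4 + 27))*D = (3*(1/89))*(-3) = (3/89)*(-3) = -9/89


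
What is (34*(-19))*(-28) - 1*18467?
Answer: -379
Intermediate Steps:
(34*(-19))*(-28) - 1*18467 = -646*(-28) - 18467 = 18088 - 18467 = -379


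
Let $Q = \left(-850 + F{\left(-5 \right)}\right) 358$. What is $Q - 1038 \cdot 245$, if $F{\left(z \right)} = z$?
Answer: $-560400$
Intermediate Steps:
$Q = -306090$ ($Q = \left(-850 - 5\right) 358 = \left(-855\right) 358 = -306090$)
$Q - 1038 \cdot 245 = -306090 - 1038 \cdot 245 = -306090 - 254310 = -560400$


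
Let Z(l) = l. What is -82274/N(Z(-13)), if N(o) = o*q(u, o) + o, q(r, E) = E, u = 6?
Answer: -41137/78 ≈ -527.40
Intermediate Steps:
N(o) = o + o² (N(o) = o*o + o = o² + o = o + o²)
-82274/N(Z(-13)) = -82274*(-1/(13*(1 - 13))) = -82274/((-13*(-12))) = -82274/156 = -82274*1/156 = -41137/78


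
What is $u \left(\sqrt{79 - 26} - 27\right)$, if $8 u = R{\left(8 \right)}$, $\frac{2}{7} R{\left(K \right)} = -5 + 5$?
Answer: $0$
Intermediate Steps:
$R{\left(K \right)} = 0$ ($R{\left(K \right)} = \frac{7 \left(-5 + 5\right)}{2} = \frac{7}{2} \cdot 0 = 0$)
$u = 0$ ($u = \frac{1}{8} \cdot 0 = 0$)
$u \left(\sqrt{79 - 26} - 27\right) = 0 \left(\sqrt{79 - 26} - 27\right) = 0 \left(\sqrt{53} - 27\right) = 0 \left(-27 + \sqrt{53}\right) = 0$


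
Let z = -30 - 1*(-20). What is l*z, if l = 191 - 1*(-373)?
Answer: -5640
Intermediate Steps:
z = -10 (z = -30 + 20 = -10)
l = 564 (l = 191 + 373 = 564)
l*z = 564*(-10) = -5640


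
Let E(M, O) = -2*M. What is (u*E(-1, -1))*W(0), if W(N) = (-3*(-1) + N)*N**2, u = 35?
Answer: 0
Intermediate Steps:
W(N) = N**2*(3 + N) (W(N) = (3 + N)*N**2 = N**2*(3 + N))
(u*E(-1, -1))*W(0) = (35*(-2*(-1)))*(0**2*(3 + 0)) = (35*2)*(0*3) = 70*0 = 0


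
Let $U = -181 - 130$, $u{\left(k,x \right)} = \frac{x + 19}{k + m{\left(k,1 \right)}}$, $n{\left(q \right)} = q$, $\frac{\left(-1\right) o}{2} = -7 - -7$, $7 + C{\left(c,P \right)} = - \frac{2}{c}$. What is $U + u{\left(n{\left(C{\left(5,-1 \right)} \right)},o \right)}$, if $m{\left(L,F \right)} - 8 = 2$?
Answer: $- \frac{3948}{13} \approx -303.69$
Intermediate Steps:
$m{\left(L,F \right)} = 10$ ($m{\left(L,F \right)} = 8 + 2 = 10$)
$C{\left(c,P \right)} = -7 - \frac{2}{c}$
$o = 0$ ($o = - 2 \left(-7 - -7\right) = - 2 \left(-7 + 7\right) = \left(-2\right) 0 = 0$)
$u{\left(k,x \right)} = \frac{19 + x}{10 + k}$ ($u{\left(k,x \right)} = \frac{x + 19}{k + 10} = \frac{19 + x}{10 + k}$)
$U = -311$
$U + u{\left(n{\left(C{\left(5,-1 \right)} \right)},o \right)} = -311 + \frac{19 + 0}{10 - \left(7 + \frac{2}{5}\right)} = -311 + \frac{1}{10 - \frac{37}{5}} \cdot 19 = -311 + \frac{1}{\frac{13}{5}} \cdot 19 = -311 + \frac{5}{13} \cdot 19 = -311 + \frac{95}{13} = - \frac{3948}{13}$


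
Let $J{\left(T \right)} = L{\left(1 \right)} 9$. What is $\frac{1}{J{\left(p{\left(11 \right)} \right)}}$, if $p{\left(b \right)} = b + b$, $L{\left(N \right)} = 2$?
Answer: $\frac{1}{18} \approx 0.055556$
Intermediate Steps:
$p{\left(b \right)} = 2 b$
$J{\left(T \right)} = 18$ ($J{\left(T \right)} = 2 \cdot 9 = 18$)
$\frac{1}{J{\left(p{\left(11 \right)} \right)}} = \frac{1}{18}$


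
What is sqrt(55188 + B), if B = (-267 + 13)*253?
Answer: I*sqrt(9074) ≈ 95.258*I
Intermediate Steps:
B = -64262 (B = -254*253 = -64262)
sqrt(55188 + B) = sqrt(55188 - 64262) = sqrt(-9074) = I*sqrt(9074)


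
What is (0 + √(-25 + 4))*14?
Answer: 14*I*√21 ≈ 64.156*I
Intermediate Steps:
(0 + √(-25 + 4))*14 = (0 + √(-21))*14 = (0 + I*√21)*14 = (I*√21)*14 = 14*I*√21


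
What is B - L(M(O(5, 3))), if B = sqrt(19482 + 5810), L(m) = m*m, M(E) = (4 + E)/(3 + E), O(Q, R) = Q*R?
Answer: -361/324 + 2*sqrt(6323) ≈ 157.92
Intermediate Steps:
M(E) = (4 + E)/(3 + E)
L(m) = m**2
B = 2*sqrt(6323) (B = sqrt(25292) = 2*sqrt(6323) ≈ 159.03)
B - L(M(O(5, 3))) = 2*sqrt(6323) - ((4 + 5*3)/(3 + 5*3))**2 = 2*sqrt(6323) - ((4 + 15)/(3 + 15))**2 = 2*sqrt(6323) - (19/18)**2 = 2*sqrt(6323) - 1*361/324 = 2*sqrt(6323) - 361/324 = -361/324 + 2*sqrt(6323)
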